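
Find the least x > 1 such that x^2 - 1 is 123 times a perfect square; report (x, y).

First expand sqrt(123) as a continued fraction. With x_i = (sqrt(123) + m_i)/d_i and (m_0, d_0) = (0, 1): a_0 = floor(sqrt(123)) = 11, since 11^2 = 121 <= 123 < 144 = 12^2.
Iterate m_{i+1} = d_i*a_i - m_i, d_{i+1} = (123 - m_{i+1}^2)/d_i, a_{i+1} = floor((a_0 + m_{i+1})/d_{i+1}):
  m_1 = 1*11 - 0 = 11, d_1 = (123 - 11^2)/1 = 2/1 = 2, a_1 = floor((11 + 11)/2) = 11.
  m_2 = 2*11 - 11 = 11, d_2 = (123 - 11^2)/2 = 2/2 = 1, a_2 = floor((11 + 11)/1) = 22.
  m_3 = 1*22 - 11 = 11, d_3 = (123 - 11^2)/1 = 2/1 = 2: (m_3, d_3) = (m_1, d_1) = (11, 2), so from here the quotients repeat a_1, a_2; the period length is 2.
So sqrt(123) = [11; (11, 22)] with period length k = 2.
k is even, so the fundamental solution of x^2 - 123y^2 = 1 is (p_{k-1}, q_{k-1}) = (p_1, q_1); compute convergents through index 1.
Convergents (p_i = a_i*p_{i-1} + p_{i-2}, q_i = a_i*q_{i-1} + q_{i-2} with p_{-2}=0, p_{-1}=1, q_{-2}=1, q_{-1}=0):
  i=0: a_0=11, p_0 = 11*1 + 0 = 11, q_0 = 11*0 + 1 = 1.
  i=1: a_1=11, p_1 = 11*11 + 1 = 122, q_1 = 11*1 + 0 = 11.
Check: 122^2 - 123*11^2 = 14884 - 14883 = 1, so (x, y) = (122, 11) solves the equation, and by the theorem it is the least positive solution.

(x, y) = (122, 11)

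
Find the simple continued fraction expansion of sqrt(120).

Write x_i = (sqrt(120) + m_i)/d_i with (m_0, d_0) = (0, 1). a_0 = floor(sqrt(120)) = 10, since 10^2 = 100 <= 120 < 121 = 11^2.
Iterate m_{i+1} = d_i*a_i - m_i, d_{i+1} = (120 - m_{i+1}^2)/d_i, a_{i+1} = floor((a_0 + m_{i+1})/d_{i+1}):
  m_1 = 1*10 - 0 = 10, d_1 = (120 - 10^2)/1 = 20/1 = 20, a_1 = floor((10 + 10)/20) = 1.
  m_2 = 20*1 - 10 = 10, d_2 = (120 - 10^2)/20 = 20/20 = 1, a_2 = floor((10 + 10)/1) = 20.
  m_3 = 1*20 - 10 = 10, d_3 = (120 - 10^2)/1 = 20/1 = 20: (m_3, d_3) = (m_1, d_1) = (10, 20), so from here the quotients repeat a_1, a_2; the period length is 2.
Hence the expansion of sqrt(120) is a_0 = 10 followed by the repeating block 1, 20 (period 2).

[10; (1, 20)]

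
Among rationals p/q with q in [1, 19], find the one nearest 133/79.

Expand x = 133/79 as a continued fraction with the Euclidean algorithm:
  133 = 1*79 + 54, so a_0 = 1.
  79 = 1*54 + 25, so a_1 = 1.
  54 = 2*25 + 4, so a_2 = 2.
  25 = 6*4 + 1, so a_3 = 6.
  4 = 4*1 + 0, so a_4 = 4.
so x = [1; 1, 2, 6, 4].
Convergents (p_i = a_i*p_{i-1} + p_{i-2}, q_i = a_i*q_{i-1} + q_{i-2} with p_{-2}=0, p_{-1}=1, q_{-2}=1, q_{-1}=0), until the denominator exceeds 19:
  i=0: a_0=1, p_0 = 1*1 + 0 = 1, q_0 = 1*0 + 1 = 1.
  i=1: a_1=1, p_1 = 1*1 + 1 = 2, q_1 = 1*1 + 0 = 1.
  i=2: a_2=2, p_2 = 2*2 + 1 = 5, q_2 = 2*1 + 1 = 3.
  i=3: a_3=6, p_3 = 6*5 + 2 = 32, q_3 = 6*3 + 1 = 19.
  i=4: a_4=4, p_4 = 4*32 + 5 = 133, q_4 = 4*19 + 3 = 79.
q_4 = 79 > 19, so the last convergent with denominator <= 19 is p_3/q_3 = 32/19.
The closest fraction with denominator <= 19 is either p_3/q_3 or the intermediate fraction (k*p_3 + p_2)/(k*q_3 + q_2) with the largest k >= 1 whose denominator stays <= 19; these approach x as k grows, and every other convergent or intermediate fraction in range is farther away.
Largest k: floor((19 - q_2)/q_3) = floor((19 - 3)/19) = 0.
Since k = 0, no intermediate fraction beyond p_3/q_3 has denominator <= 19, so the convergent 32/19 is the closest (its error is |133*19 - 32*79|/(79*19) = 1/1501).

32/19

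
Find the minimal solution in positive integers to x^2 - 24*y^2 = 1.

First expand sqrt(24) as a continued fraction. With x_i = (sqrt(24) + m_i)/d_i and (m_0, d_0) = (0, 1): a_0 = floor(sqrt(24)) = 4, since 4^2 = 16 <= 24 < 25 = 5^2.
Iterate m_{i+1} = d_i*a_i - m_i, d_{i+1} = (24 - m_{i+1}^2)/d_i, a_{i+1} = floor((a_0 + m_{i+1})/d_{i+1}):
  m_1 = 1*4 - 0 = 4, d_1 = (24 - 4^2)/1 = 8/1 = 8, a_1 = floor((4 + 4)/8) = 1.
  m_2 = 8*1 - 4 = 4, d_2 = (24 - 4^2)/8 = 8/8 = 1, a_2 = floor((4 + 4)/1) = 8.
  m_3 = 1*8 - 4 = 4, d_3 = (24 - 4^2)/1 = 8/1 = 8: (m_3, d_3) = (m_1, d_1) = (4, 8), so from here the quotients repeat a_1, a_2; the period length is 2.
So sqrt(24) = [4; (1, 8)] with period length k = 2.
k is even, so the fundamental solution of x^2 - 24y^2 = 1 is (p_{k-1}, q_{k-1}) = (p_1, q_1); compute convergents through index 1.
Convergents (p_i = a_i*p_{i-1} + p_{i-2}, q_i = a_i*q_{i-1} + q_{i-2} with p_{-2}=0, p_{-1}=1, q_{-2}=1, q_{-1}=0):
  i=0: a_0=4, p_0 = 4*1 + 0 = 4, q_0 = 4*0 + 1 = 1.
  i=1: a_1=1, p_1 = 1*4 + 1 = 5, q_1 = 1*1 + 0 = 1.
Check: 5^2 - 24*1^2 = 25 - 24 = 1, so (x, y) = (5, 1) solves the equation, and by the theorem it is the least positive solution.

(x, y) = (5, 1)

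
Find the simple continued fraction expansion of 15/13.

[1; 6, 2]

Run the Euclidean algorithm on 15 and 13; the successive quotients are the partial quotients a_0, a_1, ... (each step inverts the fractional part left over by the previous one):
  15 = 1*13 + 2, so a_0 = 1.
  13 = 6*2 + 1, so a_1 = 6.
  2 = 2*1 + 0, so a_2 = 2.
The remainder reaches 0 after 3 divisions, so the expansion has 3 partial quotients, read off in order.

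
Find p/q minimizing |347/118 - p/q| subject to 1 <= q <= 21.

50/17

Expand x = 347/118 as a continued fraction with the Euclidean algorithm:
  347 = 2*118 + 111, so a_0 = 2.
  118 = 1*111 + 7, so a_1 = 1.
  111 = 15*7 + 6, so a_2 = 15.
  7 = 1*6 + 1, so a_3 = 1.
  6 = 6*1 + 0, so a_4 = 6.
so x = [2; 1, 15, 1, 6].
Convergents (p_i = a_i*p_{i-1} + p_{i-2}, q_i = a_i*q_{i-1} + q_{i-2} with p_{-2}=0, p_{-1}=1, q_{-2}=1, q_{-1}=0), until the denominator exceeds 21:
  i=0: a_0=2, p_0 = 2*1 + 0 = 2, q_0 = 2*0 + 1 = 1.
  i=1: a_1=1, p_1 = 1*2 + 1 = 3, q_1 = 1*1 + 0 = 1.
  i=2: a_2=15, p_2 = 15*3 + 2 = 47, q_2 = 15*1 + 1 = 16.
  i=3: a_3=1, p_3 = 1*47 + 3 = 50, q_3 = 1*16 + 1 = 17.
  i=4: a_4=6, p_4 = 6*50 + 47 = 347, q_4 = 6*17 + 16 = 118.
q_4 = 118 > 21, so the last convergent with denominator <= 21 is p_3/q_3 = 50/17.
The closest fraction with denominator <= 21 is either p_3/q_3 or the intermediate fraction (k*p_3 + p_2)/(k*q_3 + q_2) with the largest k >= 1 whose denominator stays <= 21; these approach x as k grows, and every other convergent or intermediate fraction in range is farther away.
Largest k: floor((21 - q_2)/q_3) = floor((21 - 16)/17) = 0.
Since k = 0, no intermediate fraction beyond p_3/q_3 has denominator <= 21, so the convergent 50/17 is the closest (its error is |347*17 - 50*118|/(118*17) = 1/2006).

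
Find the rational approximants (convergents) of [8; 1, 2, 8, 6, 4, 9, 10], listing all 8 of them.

Using the convergent recurrence p_i = a_i*p_{i-1} + p_{i-2}, q_i = a_i*q_{i-1} + q_{i-2} with p_{-2}=0, p_{-1}=1, q_{-2}=1, q_{-1}=0:
  i=0: a_0=8, p_0 = 8*1 + 0 = 8, q_0 = 8*0 + 1 = 1.
  i=1: a_1=1, p_1 = 1*8 + 1 = 9, q_1 = 1*1 + 0 = 1.
  i=2: a_2=2, p_2 = 2*9 + 8 = 26, q_2 = 2*1 + 1 = 3.
  i=3: a_3=8, p_3 = 8*26 + 9 = 217, q_3 = 8*3 + 1 = 25.
  i=4: a_4=6, p_4 = 6*217 + 26 = 1328, q_4 = 6*25 + 3 = 153.
  i=5: a_5=4, p_5 = 4*1328 + 217 = 5529, q_5 = 4*153 + 25 = 637.
  i=6: a_6=9, p_6 = 9*5529 + 1328 = 51089, q_6 = 9*637 + 153 = 5886.
  i=7: a_7=10, p_7 = 10*51089 + 5529 = 516419, q_7 = 10*5886 + 637 = 59497.

8/1, 9/1, 26/3, 217/25, 1328/153, 5529/637, 51089/5886, 516419/59497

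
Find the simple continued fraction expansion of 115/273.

Run the Euclidean algorithm on 115 and 273; the successive quotients are the partial quotients a_0, a_1, ... (each step inverts the fractional part left over by the previous one):
  115 = 0*273 + 115, so a_0 = 0.
  273 = 2*115 + 43, so a_1 = 2.
  115 = 2*43 + 29, so a_2 = 2.
  43 = 1*29 + 14, so a_3 = 1.
  29 = 2*14 + 1, so a_4 = 2.
  14 = 14*1 + 0, so a_5 = 14.
The remainder reaches 0 after 6 divisions, so the expansion has 6 partial quotients, read off in order.

[0; 2, 2, 1, 2, 14]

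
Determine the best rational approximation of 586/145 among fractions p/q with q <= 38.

97/24

Expand x = 586/145 as a continued fraction with the Euclidean algorithm:
  586 = 4*145 + 6, so a_0 = 4.
  145 = 24*6 + 1, so a_1 = 24.
  6 = 6*1 + 0, so a_2 = 6.
so x = [4; 24, 6].
Convergents (p_i = a_i*p_{i-1} + p_{i-2}, q_i = a_i*q_{i-1} + q_{i-2} with p_{-2}=0, p_{-1}=1, q_{-2}=1, q_{-1}=0), until the denominator exceeds 38:
  i=0: a_0=4, p_0 = 4*1 + 0 = 4, q_0 = 4*0 + 1 = 1.
  i=1: a_1=24, p_1 = 24*4 + 1 = 97, q_1 = 24*1 + 0 = 24.
  i=2: a_2=6, p_2 = 6*97 + 4 = 586, q_2 = 6*24 + 1 = 145.
q_2 = 145 > 38, so the last convergent with denominator <= 38 is p_1/q_1 = 97/24.
The closest fraction with denominator <= 38 is either p_1/q_1 or the intermediate fraction (k*p_1 + p_0)/(k*q_1 + q_0) with the largest k >= 1 whose denominator stays <= 38; these approach x as k grows, and every other convergent or intermediate fraction in range is farther away.
Largest k: floor((38 - q_0)/q_1) = floor((38 - 1)/24) = 1.
That gives (1*97 + 4)/(1*24 + 1) = 101/25.
Compare the errors: |x - 97/24| = |586*24 - 97*145|/(145*24) = 1/3480, and |x - 101/25| = |586*25 - 101*145|/(145*25) = 5/3625.
Cross-multiplying, 1*3625 = 3625 < 17400 = 5*3480, so 1/3480 is smaller: the convergent 97/24 is closer to x than 101/25.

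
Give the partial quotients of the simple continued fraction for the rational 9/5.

Run the Euclidean algorithm on 9 and 5; the successive quotients are the partial quotients a_0, a_1, ... (each step inverts the fractional part left over by the previous one):
  9 = 1*5 + 4, so a_0 = 1.
  5 = 1*4 + 1, so a_1 = 1.
  4 = 4*1 + 0, so a_2 = 4.
The remainder reaches 0 after 3 divisions, so the expansion has 3 partial quotients, read off in order.

[1; 1, 4]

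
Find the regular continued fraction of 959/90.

Run the Euclidean algorithm on 959 and 90; the successive quotients are the partial quotients a_0, a_1, ... (each step inverts the fractional part left over by the previous one):
  959 = 10*90 + 59, so a_0 = 10.
  90 = 1*59 + 31, so a_1 = 1.
  59 = 1*31 + 28, so a_2 = 1.
  31 = 1*28 + 3, so a_3 = 1.
  28 = 9*3 + 1, so a_4 = 9.
  3 = 3*1 + 0, so a_5 = 3.
The remainder reaches 0 after 6 divisions, so the expansion has 6 partial quotients, read off in order.

[10; 1, 1, 1, 9, 3]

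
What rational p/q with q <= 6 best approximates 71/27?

Expand x = 71/27 as a continued fraction with the Euclidean algorithm:
  71 = 2*27 + 17, so a_0 = 2.
  27 = 1*17 + 10, so a_1 = 1.
  17 = 1*10 + 7, so a_2 = 1.
  10 = 1*7 + 3, so a_3 = 1.
  7 = 2*3 + 1, so a_4 = 2.
  3 = 3*1 + 0, so a_5 = 3.
so x = [2; 1, 1, 1, 2, 3].
Convergents (p_i = a_i*p_{i-1} + p_{i-2}, q_i = a_i*q_{i-1} + q_{i-2} with p_{-2}=0, p_{-1}=1, q_{-2}=1, q_{-1}=0), until the denominator exceeds 6:
  i=0: a_0=2, p_0 = 2*1 + 0 = 2, q_0 = 2*0 + 1 = 1.
  i=1: a_1=1, p_1 = 1*2 + 1 = 3, q_1 = 1*1 + 0 = 1.
  i=2: a_2=1, p_2 = 1*3 + 2 = 5, q_2 = 1*1 + 1 = 2.
  i=3: a_3=1, p_3 = 1*5 + 3 = 8, q_3 = 1*2 + 1 = 3.
  i=4: a_4=2, p_4 = 2*8 + 5 = 21, q_4 = 2*3 + 2 = 8.
q_4 = 8 > 6, so the last convergent with denominator <= 6 is p_3/q_3 = 8/3.
The closest fraction with denominator <= 6 is either p_3/q_3 or the intermediate fraction (k*p_3 + p_2)/(k*q_3 + q_2) with the largest k >= 1 whose denominator stays <= 6; these approach x as k grows, and every other convergent or intermediate fraction in range is farther away.
Largest k: floor((6 - q_2)/q_3) = floor((6 - 2)/3) = 1.
That gives (1*8 + 5)/(1*3 + 2) = 13/5.
Compare the errors: |x - 8/3| = |71*3 - 8*27|/(27*3) = 3/81, and |x - 13/5| = |71*5 - 13*27|/(27*5) = 4/135.
Cross-multiplying, 4*81 = 324 < 405 = 3*135, so 4/135 is smaller: the intermediate fraction 13/5 is closer to x than 8/3.

13/5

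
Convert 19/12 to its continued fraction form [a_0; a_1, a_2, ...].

Run the Euclidean algorithm on 19 and 12; the successive quotients are the partial quotients a_0, a_1, ... (each step inverts the fractional part left over by the previous one):
  19 = 1*12 + 7, so a_0 = 1.
  12 = 1*7 + 5, so a_1 = 1.
  7 = 1*5 + 2, so a_2 = 1.
  5 = 2*2 + 1, so a_3 = 2.
  2 = 2*1 + 0, so a_4 = 2.
The remainder reaches 0 after 5 divisions, so the expansion has 5 partial quotients, read off in order.

[1; 1, 1, 2, 2]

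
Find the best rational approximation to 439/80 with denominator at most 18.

11/2

Expand x = 439/80 as a continued fraction with the Euclidean algorithm:
  439 = 5*80 + 39, so a_0 = 5.
  80 = 2*39 + 2, so a_1 = 2.
  39 = 19*2 + 1, so a_2 = 19.
  2 = 2*1 + 0, so a_3 = 2.
so x = [5; 2, 19, 2].
Convergents (p_i = a_i*p_{i-1} + p_{i-2}, q_i = a_i*q_{i-1} + q_{i-2} with p_{-2}=0, p_{-1}=1, q_{-2}=1, q_{-1}=0), until the denominator exceeds 18:
  i=0: a_0=5, p_0 = 5*1 + 0 = 5, q_0 = 5*0 + 1 = 1.
  i=1: a_1=2, p_1 = 2*5 + 1 = 11, q_1 = 2*1 + 0 = 2.
  i=2: a_2=19, p_2 = 19*11 + 5 = 214, q_2 = 19*2 + 1 = 39.
q_2 = 39 > 18, so the last convergent with denominator <= 18 is p_1/q_1 = 11/2.
The closest fraction with denominator <= 18 is either p_1/q_1 or the intermediate fraction (k*p_1 + p_0)/(k*q_1 + q_0) with the largest k >= 1 whose denominator stays <= 18; these approach x as k grows, and every other convergent or intermediate fraction in range is farther away.
Largest k: floor((18 - q_0)/q_1) = floor((18 - 1)/2) = 8.
That gives (8*11 + 5)/(8*2 + 1) = 93/17.
Compare the errors: |x - 11/2| = |439*2 - 11*80|/(80*2) = 2/160, and |x - 93/17| = |439*17 - 93*80|/(80*17) = 23/1360.
Cross-multiplying, 2*1360 = 2720 < 3680 = 23*160, so 2/160 is smaller: the convergent 11/2 is closer to x than 93/17.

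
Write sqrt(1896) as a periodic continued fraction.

Write x_i = (sqrt(1896) + m_i)/d_i with (m_0, d_0) = (0, 1). a_0 = floor(sqrt(1896)) = 43, since 43^2 = 1849 <= 1896 < 1936 = 44^2.
Iterate m_{i+1} = d_i*a_i - m_i, d_{i+1} = (1896 - m_{i+1}^2)/d_i, a_{i+1} = floor((a_0 + m_{i+1})/d_{i+1}):
  m_1 = 1*43 - 0 = 43, d_1 = (1896 - 43^2)/1 = 47/1 = 47, a_1 = floor((43 + 43)/47) = 1.
  m_2 = 47*1 - 43 = 4, d_2 = (1896 - 4^2)/47 = 1880/47 = 40, a_2 = floor((43 + 4)/40) = 1.
  m_3 = 40*1 - 4 = 36, d_3 = (1896 - 36^2)/40 = 600/40 = 15, a_3 = floor((43 + 36)/15) = 5.
  m_4 = 15*5 - 36 = 39, d_4 = (1896 - 39^2)/15 = 375/15 = 25, a_4 = floor((43 + 39)/25) = 3.
  m_5 = 25*3 - 39 = 36, d_5 = (1896 - 36^2)/25 = 600/25 = 24, a_5 = floor((43 + 36)/24) = 3.
  m_6 = 24*3 - 36 = 36, d_6 = (1896 - 36^2)/24 = 600/24 = 25, a_6 = floor((43 + 36)/25) = 3.
  m_7 = 25*3 - 36 = 39, d_7 = (1896 - 39^2)/25 = 375/25 = 15, a_7 = floor((43 + 39)/15) = 5.
  m_8 = 15*5 - 39 = 36, d_8 = (1896 - 36^2)/15 = 600/15 = 40, a_8 = floor((43 + 36)/40) = 1.
  m_9 = 40*1 - 36 = 4, d_9 = (1896 - 4^2)/40 = 1880/40 = 47, a_9 = floor((43 + 4)/47) = 1.
  m_10 = 47*1 - 4 = 43, d_10 = (1896 - 43^2)/47 = 47/47 = 1, a_10 = floor((43 + 43)/1) = 86.
  m_11 = 1*86 - 43 = 43, d_11 = (1896 - 43^2)/1 = 47/1 = 47: (m_11, d_11) = (m_1, d_1) = (43, 47), so from here the quotients repeat a_1, ..., a_10; the period length is 10.
Hence the expansion of sqrt(1896) is a_0 = 43 followed by the repeating block 1, 1, 5, 3, 3, 3, 5, 1, 1, 86 (period 10).

[43; (1, 1, 5, 3, 3, 3, 5, 1, 1, 86)]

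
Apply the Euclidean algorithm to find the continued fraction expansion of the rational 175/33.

[5; 3, 3, 3]

Run the Euclidean algorithm on 175 and 33; the successive quotients are the partial quotients a_0, a_1, ... (each step inverts the fractional part left over by the previous one):
  175 = 5*33 + 10, so a_0 = 5.
  33 = 3*10 + 3, so a_1 = 3.
  10 = 3*3 + 1, so a_2 = 3.
  3 = 3*1 + 0, so a_3 = 3.
The remainder reaches 0 after 4 divisions, so the expansion has 4 partial quotients, read off in order.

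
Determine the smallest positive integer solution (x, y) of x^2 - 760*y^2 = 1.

First expand sqrt(760) as a continued fraction. With x_i = (sqrt(760) + m_i)/d_i and (m_0, d_0) = (0, 1): a_0 = floor(sqrt(760)) = 27, since 27^2 = 729 <= 760 < 784 = 28^2.
Iterate m_{i+1} = d_i*a_i - m_i, d_{i+1} = (760 - m_{i+1}^2)/d_i, a_{i+1} = floor((a_0 + m_{i+1})/d_{i+1}):
  m_1 = 1*27 - 0 = 27, d_1 = (760 - 27^2)/1 = 31/1 = 31, a_1 = floor((27 + 27)/31) = 1.
  m_2 = 31*1 - 27 = 4, d_2 = (760 - 4^2)/31 = 744/31 = 24, a_2 = floor((27 + 4)/24) = 1.
  m_3 = 24*1 - 4 = 20, d_3 = (760 - 20^2)/24 = 360/24 = 15, a_3 = floor((27 + 20)/15) = 3.
  m_4 = 15*3 - 20 = 25, d_4 = (760 - 25^2)/15 = 135/15 = 9, a_4 = floor((27 + 25)/9) = 5.
  m_5 = 9*5 - 25 = 20, d_5 = (760 - 20^2)/9 = 360/9 = 40, a_5 = floor((27 + 20)/40) = 1.
  m_6 = 40*1 - 20 = 20, d_6 = (760 - 20^2)/40 = 360/40 = 9, a_6 = floor((27 + 20)/9) = 5.
  m_7 = 9*5 - 20 = 25, d_7 = (760 - 25^2)/9 = 135/9 = 15, a_7 = floor((27 + 25)/15) = 3.
  m_8 = 15*3 - 25 = 20, d_8 = (760 - 20^2)/15 = 360/15 = 24, a_8 = floor((27 + 20)/24) = 1.
  m_9 = 24*1 - 20 = 4, d_9 = (760 - 4^2)/24 = 744/24 = 31, a_9 = floor((27 + 4)/31) = 1.
  m_10 = 31*1 - 4 = 27, d_10 = (760 - 27^2)/31 = 31/31 = 1, a_10 = floor((27 + 27)/1) = 54.
  m_11 = 1*54 - 27 = 27, d_11 = (760 - 27^2)/1 = 31/1 = 31: (m_11, d_11) = (m_1, d_1) = (27, 31), so from here the quotients repeat a_1, ..., a_10; the period length is 10.
So sqrt(760) = [27; (1, 1, 3, 5, 1, 5, 3, 1, 1, 54)] with period length k = 10.
k is even, so the fundamental solution of x^2 - 760y^2 = 1 is (p_{k-1}, q_{k-1}) = (p_9, q_9); compute convergents through index 9.
Convergents (p_i = a_i*p_{i-1} + p_{i-2}, q_i = a_i*q_{i-1} + q_{i-2} with p_{-2}=0, p_{-1}=1, q_{-2}=1, q_{-1}=0):
  i=0: a_0=27, p_0 = 27*1 + 0 = 27, q_0 = 27*0 + 1 = 1.
  i=1: a_1=1, p_1 = 1*27 + 1 = 28, q_1 = 1*1 + 0 = 1.
  i=2: a_2=1, p_2 = 1*28 + 27 = 55, q_2 = 1*1 + 1 = 2.
  i=3: a_3=3, p_3 = 3*55 + 28 = 193, q_3 = 3*2 + 1 = 7.
  i=4: a_4=5, p_4 = 5*193 + 55 = 1020, q_4 = 5*7 + 2 = 37.
  i=5: a_5=1, p_5 = 1*1020 + 193 = 1213, q_5 = 1*37 + 7 = 44.
  i=6: a_6=5, p_6 = 5*1213 + 1020 = 7085, q_6 = 5*44 + 37 = 257.
  i=7: a_7=3, p_7 = 3*7085 + 1213 = 22468, q_7 = 3*257 + 44 = 815.
  i=8: a_8=1, p_8 = 1*22468 + 7085 = 29553, q_8 = 1*815 + 257 = 1072.
  i=9: a_9=1, p_9 = 1*29553 + 22468 = 52021, q_9 = 1*1072 + 815 = 1887.
Check: 52021^2 - 760*1887^2 = 2706184441 - 2706184440 = 1, so (x, y) = (52021, 1887) solves the equation, and by the theorem it is the least positive solution.

(x, y) = (52021, 1887)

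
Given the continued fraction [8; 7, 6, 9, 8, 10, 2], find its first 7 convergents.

8/1, 57/7, 350/43, 3207/394, 26006/3195, 263267/32344, 552540/67883

Using the convergent recurrence p_i = a_i*p_{i-1} + p_{i-2}, q_i = a_i*q_{i-1} + q_{i-2} with p_{-2}=0, p_{-1}=1, q_{-2}=1, q_{-1}=0:
  i=0: a_0=8, p_0 = 8*1 + 0 = 8, q_0 = 8*0 + 1 = 1.
  i=1: a_1=7, p_1 = 7*8 + 1 = 57, q_1 = 7*1 + 0 = 7.
  i=2: a_2=6, p_2 = 6*57 + 8 = 350, q_2 = 6*7 + 1 = 43.
  i=3: a_3=9, p_3 = 9*350 + 57 = 3207, q_3 = 9*43 + 7 = 394.
  i=4: a_4=8, p_4 = 8*3207 + 350 = 26006, q_4 = 8*394 + 43 = 3195.
  i=5: a_5=10, p_5 = 10*26006 + 3207 = 263267, q_5 = 10*3195 + 394 = 32344.
  i=6: a_6=2, p_6 = 2*263267 + 26006 = 552540, q_6 = 2*32344 + 3195 = 67883.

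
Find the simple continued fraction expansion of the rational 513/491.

[1; 22, 3, 7]

Run the Euclidean algorithm on 513 and 491; the successive quotients are the partial quotients a_0, a_1, ... (each step inverts the fractional part left over by the previous one):
  513 = 1*491 + 22, so a_0 = 1.
  491 = 22*22 + 7, so a_1 = 22.
  22 = 3*7 + 1, so a_2 = 3.
  7 = 7*1 + 0, so a_3 = 7.
The remainder reaches 0 after 4 divisions, so the expansion has 4 partial quotients, read off in order.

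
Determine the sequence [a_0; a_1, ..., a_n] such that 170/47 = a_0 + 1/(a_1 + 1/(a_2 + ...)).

Run the Euclidean algorithm on 170 and 47; the successive quotients are the partial quotients a_0, a_1, ... (each step inverts the fractional part left over by the previous one):
  170 = 3*47 + 29, so a_0 = 3.
  47 = 1*29 + 18, so a_1 = 1.
  29 = 1*18 + 11, so a_2 = 1.
  18 = 1*11 + 7, so a_3 = 1.
  11 = 1*7 + 4, so a_4 = 1.
  7 = 1*4 + 3, so a_5 = 1.
  4 = 1*3 + 1, so a_6 = 1.
  3 = 3*1 + 0, so a_7 = 3.
The remainder reaches 0 after 8 divisions, so the expansion has 8 partial quotients, read off in order.

[3; 1, 1, 1, 1, 1, 1, 3]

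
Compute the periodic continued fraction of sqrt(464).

[21; (1, 1, 5, 1, 1, 1, 5, 1, 1, 42)]

Write x_i = (sqrt(464) + m_i)/d_i with (m_0, d_0) = (0, 1). a_0 = floor(sqrt(464)) = 21, since 21^2 = 441 <= 464 < 484 = 22^2.
Iterate m_{i+1} = d_i*a_i - m_i, d_{i+1} = (464 - m_{i+1}^2)/d_i, a_{i+1} = floor((a_0 + m_{i+1})/d_{i+1}):
  m_1 = 1*21 - 0 = 21, d_1 = (464 - 21^2)/1 = 23/1 = 23, a_1 = floor((21 + 21)/23) = 1.
  m_2 = 23*1 - 21 = 2, d_2 = (464 - 2^2)/23 = 460/23 = 20, a_2 = floor((21 + 2)/20) = 1.
  m_3 = 20*1 - 2 = 18, d_3 = (464 - 18^2)/20 = 140/20 = 7, a_3 = floor((21 + 18)/7) = 5.
  m_4 = 7*5 - 18 = 17, d_4 = (464 - 17^2)/7 = 175/7 = 25, a_4 = floor((21 + 17)/25) = 1.
  m_5 = 25*1 - 17 = 8, d_5 = (464 - 8^2)/25 = 400/25 = 16, a_5 = floor((21 + 8)/16) = 1.
  m_6 = 16*1 - 8 = 8, d_6 = (464 - 8^2)/16 = 400/16 = 25, a_6 = floor((21 + 8)/25) = 1.
  m_7 = 25*1 - 8 = 17, d_7 = (464 - 17^2)/25 = 175/25 = 7, a_7 = floor((21 + 17)/7) = 5.
  m_8 = 7*5 - 17 = 18, d_8 = (464 - 18^2)/7 = 140/7 = 20, a_8 = floor((21 + 18)/20) = 1.
  m_9 = 20*1 - 18 = 2, d_9 = (464 - 2^2)/20 = 460/20 = 23, a_9 = floor((21 + 2)/23) = 1.
  m_10 = 23*1 - 2 = 21, d_10 = (464 - 21^2)/23 = 23/23 = 1, a_10 = floor((21 + 21)/1) = 42.
  m_11 = 1*42 - 21 = 21, d_11 = (464 - 21^2)/1 = 23/1 = 23: (m_11, d_11) = (m_1, d_1) = (21, 23), so from here the quotients repeat a_1, ..., a_10; the period length is 10.
Hence the expansion of sqrt(464) is a_0 = 21 followed by the repeating block 1, 1, 5, 1, 1, 1, 5, 1, 1, 42 (period 10).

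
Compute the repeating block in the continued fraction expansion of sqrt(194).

[13; (1, 12, 1, 26)]

Write x_i = (sqrt(194) + m_i)/d_i with (m_0, d_0) = (0, 1). a_0 = floor(sqrt(194)) = 13, since 13^2 = 169 <= 194 < 196 = 14^2.
Iterate m_{i+1} = d_i*a_i - m_i, d_{i+1} = (194 - m_{i+1}^2)/d_i, a_{i+1} = floor((a_0 + m_{i+1})/d_{i+1}):
  m_1 = 1*13 - 0 = 13, d_1 = (194 - 13^2)/1 = 25/1 = 25, a_1 = floor((13 + 13)/25) = 1.
  m_2 = 25*1 - 13 = 12, d_2 = (194 - 12^2)/25 = 50/25 = 2, a_2 = floor((13 + 12)/2) = 12.
  m_3 = 2*12 - 12 = 12, d_3 = (194 - 12^2)/2 = 50/2 = 25, a_3 = floor((13 + 12)/25) = 1.
  m_4 = 25*1 - 12 = 13, d_4 = (194 - 13^2)/25 = 25/25 = 1, a_4 = floor((13 + 13)/1) = 26.
  m_5 = 1*26 - 13 = 13, d_5 = (194 - 13^2)/1 = 25/1 = 25: (m_5, d_5) = (m_1, d_1) = (13, 25), so from here the quotients repeat a_1, ..., a_4; the period length is 4.
Hence the expansion of sqrt(194) is a_0 = 13 followed by the repeating block 1, 12, 1, 26 (period 4).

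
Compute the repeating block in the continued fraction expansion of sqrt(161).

Write x_i = (sqrt(161) + m_i)/d_i with (m_0, d_0) = (0, 1). a_0 = floor(sqrt(161)) = 12, since 12^2 = 144 <= 161 < 169 = 13^2.
Iterate m_{i+1} = d_i*a_i - m_i, d_{i+1} = (161 - m_{i+1}^2)/d_i, a_{i+1} = floor((a_0 + m_{i+1})/d_{i+1}):
  m_1 = 1*12 - 0 = 12, d_1 = (161 - 12^2)/1 = 17/1 = 17, a_1 = floor((12 + 12)/17) = 1.
  m_2 = 17*1 - 12 = 5, d_2 = (161 - 5^2)/17 = 136/17 = 8, a_2 = floor((12 + 5)/8) = 2.
  m_3 = 8*2 - 5 = 11, d_3 = (161 - 11^2)/8 = 40/8 = 5, a_3 = floor((12 + 11)/5) = 4.
  m_4 = 5*4 - 11 = 9, d_4 = (161 - 9^2)/5 = 80/5 = 16, a_4 = floor((12 + 9)/16) = 1.
  m_5 = 16*1 - 9 = 7, d_5 = (161 - 7^2)/16 = 112/16 = 7, a_5 = floor((12 + 7)/7) = 2.
  m_6 = 7*2 - 7 = 7, d_6 = (161 - 7^2)/7 = 112/7 = 16, a_6 = floor((12 + 7)/16) = 1.
  m_7 = 16*1 - 7 = 9, d_7 = (161 - 9^2)/16 = 80/16 = 5, a_7 = floor((12 + 9)/5) = 4.
  m_8 = 5*4 - 9 = 11, d_8 = (161 - 11^2)/5 = 40/5 = 8, a_8 = floor((12 + 11)/8) = 2.
  m_9 = 8*2 - 11 = 5, d_9 = (161 - 5^2)/8 = 136/8 = 17, a_9 = floor((12 + 5)/17) = 1.
  m_10 = 17*1 - 5 = 12, d_10 = (161 - 12^2)/17 = 17/17 = 1, a_10 = floor((12 + 12)/1) = 24.
  m_11 = 1*24 - 12 = 12, d_11 = (161 - 12^2)/1 = 17/1 = 17: (m_11, d_11) = (m_1, d_1) = (12, 17), so from here the quotients repeat a_1, ..., a_10; the period length is 10.
Hence the expansion of sqrt(161) is a_0 = 12 followed by the repeating block 1, 2, 4, 1, 2, 1, 4, 2, 1, 24 (period 10).

[12; (1, 2, 4, 1, 2, 1, 4, 2, 1, 24)]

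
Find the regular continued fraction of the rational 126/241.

Run the Euclidean algorithm on 126 and 241; the successive quotients are the partial quotients a_0, a_1, ... (each step inverts the fractional part left over by the previous one):
  126 = 0*241 + 126, so a_0 = 0.
  241 = 1*126 + 115, so a_1 = 1.
  126 = 1*115 + 11, so a_2 = 1.
  115 = 10*11 + 5, so a_3 = 10.
  11 = 2*5 + 1, so a_4 = 2.
  5 = 5*1 + 0, so a_5 = 5.
The remainder reaches 0 after 6 divisions, so the expansion has 6 partial quotients, read off in order.

[0; 1, 1, 10, 2, 5]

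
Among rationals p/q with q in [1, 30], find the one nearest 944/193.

Expand x = 944/193 as a continued fraction with the Euclidean algorithm:
  944 = 4*193 + 172, so a_0 = 4.
  193 = 1*172 + 21, so a_1 = 1.
  172 = 8*21 + 4, so a_2 = 8.
  21 = 5*4 + 1, so a_3 = 5.
  4 = 4*1 + 0, so a_4 = 4.
so x = [4; 1, 8, 5, 4].
Convergents (p_i = a_i*p_{i-1} + p_{i-2}, q_i = a_i*q_{i-1} + q_{i-2} with p_{-2}=0, p_{-1}=1, q_{-2}=1, q_{-1}=0), until the denominator exceeds 30:
  i=0: a_0=4, p_0 = 4*1 + 0 = 4, q_0 = 4*0 + 1 = 1.
  i=1: a_1=1, p_1 = 1*4 + 1 = 5, q_1 = 1*1 + 0 = 1.
  i=2: a_2=8, p_2 = 8*5 + 4 = 44, q_2 = 8*1 + 1 = 9.
  i=3: a_3=5, p_3 = 5*44 + 5 = 225, q_3 = 5*9 + 1 = 46.
q_3 = 46 > 30, so the last convergent with denominator <= 30 is p_2/q_2 = 44/9.
The closest fraction with denominator <= 30 is either p_2/q_2 or the intermediate fraction (k*p_2 + p_1)/(k*q_2 + q_1) with the largest k >= 1 whose denominator stays <= 30; these approach x as k grows, and every other convergent or intermediate fraction in range is farther away.
Largest k: floor((30 - q_1)/q_2) = floor((30 - 1)/9) = 3.
That gives (3*44 + 5)/(3*9 + 1) = 137/28.
Compare the errors: |x - 44/9| = |944*9 - 44*193|/(193*9) = 4/1737, and |x - 137/28| = |944*28 - 137*193|/(193*28) = 9/5404.
Cross-multiplying, 9*1737 = 15633 < 21616 = 4*5404, so 9/5404 is smaller: the intermediate fraction 137/28 is closer to x than 44/9.

137/28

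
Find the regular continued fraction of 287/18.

Run the Euclidean algorithm on 287 and 18; the successive quotients are the partial quotients a_0, a_1, ... (each step inverts the fractional part left over by the previous one):
  287 = 15*18 + 17, so a_0 = 15.
  18 = 1*17 + 1, so a_1 = 1.
  17 = 17*1 + 0, so a_2 = 17.
The remainder reaches 0 after 3 divisions, so the expansion has 3 partial quotients, read off in order.

[15; 1, 17]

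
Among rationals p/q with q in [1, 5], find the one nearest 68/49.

7/5

Expand x = 68/49 as a continued fraction with the Euclidean algorithm:
  68 = 1*49 + 19, so a_0 = 1.
  49 = 2*19 + 11, so a_1 = 2.
  19 = 1*11 + 8, so a_2 = 1.
  11 = 1*8 + 3, so a_3 = 1.
  8 = 2*3 + 2, so a_4 = 2.
  3 = 1*2 + 1, so a_5 = 1.
  2 = 2*1 + 0, so a_6 = 2.
so x = [1; 2, 1, 1, 2, 1, 2].
Convergents (p_i = a_i*p_{i-1} + p_{i-2}, q_i = a_i*q_{i-1} + q_{i-2} with p_{-2}=0, p_{-1}=1, q_{-2}=1, q_{-1}=0), until the denominator exceeds 5:
  i=0: a_0=1, p_0 = 1*1 + 0 = 1, q_0 = 1*0 + 1 = 1.
  i=1: a_1=2, p_1 = 2*1 + 1 = 3, q_1 = 2*1 + 0 = 2.
  i=2: a_2=1, p_2 = 1*3 + 1 = 4, q_2 = 1*2 + 1 = 3.
  i=3: a_3=1, p_3 = 1*4 + 3 = 7, q_3 = 1*3 + 2 = 5.
  i=4: a_4=2, p_4 = 2*7 + 4 = 18, q_4 = 2*5 + 3 = 13.
q_4 = 13 > 5, so the last convergent with denominator <= 5 is p_3/q_3 = 7/5.
The closest fraction with denominator <= 5 is either p_3/q_3 or the intermediate fraction (k*p_3 + p_2)/(k*q_3 + q_2) with the largest k >= 1 whose denominator stays <= 5; these approach x as k grows, and every other convergent or intermediate fraction in range is farther away.
Largest k: floor((5 - q_2)/q_3) = floor((5 - 3)/5) = 0.
Since k = 0, no intermediate fraction beyond p_3/q_3 has denominator <= 5, so the convergent 7/5 is the closest (its error is |68*5 - 7*49|/(49*5) = 3/245).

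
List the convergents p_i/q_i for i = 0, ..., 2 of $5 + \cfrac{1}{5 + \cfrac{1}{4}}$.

Using the convergent recurrence p_i = a_i*p_{i-1} + p_{i-2}, q_i = a_i*q_{i-1} + q_{i-2} with p_{-2}=0, p_{-1}=1, q_{-2}=1, q_{-1}=0:
  i=0: a_0=5, p_0 = 5*1 + 0 = 5, q_0 = 5*0 + 1 = 1.
  i=1: a_1=5, p_1 = 5*5 + 1 = 26, q_1 = 5*1 + 0 = 5.
  i=2: a_2=4, p_2 = 4*26 + 5 = 109, q_2 = 4*5 + 1 = 21.

5/1, 26/5, 109/21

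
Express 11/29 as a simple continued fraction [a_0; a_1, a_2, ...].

[0; 2, 1, 1, 1, 3]

Run the Euclidean algorithm on 11 and 29; the successive quotients are the partial quotients a_0, a_1, ... (each step inverts the fractional part left over by the previous one):
  11 = 0*29 + 11, so a_0 = 0.
  29 = 2*11 + 7, so a_1 = 2.
  11 = 1*7 + 4, so a_2 = 1.
  7 = 1*4 + 3, so a_3 = 1.
  4 = 1*3 + 1, so a_4 = 1.
  3 = 3*1 + 0, so a_5 = 3.
The remainder reaches 0 after 6 divisions, so the expansion has 6 partial quotients, read off in order.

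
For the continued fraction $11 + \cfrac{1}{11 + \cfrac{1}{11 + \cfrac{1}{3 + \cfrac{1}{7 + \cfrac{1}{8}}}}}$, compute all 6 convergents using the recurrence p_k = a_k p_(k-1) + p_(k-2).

Using the convergent recurrence p_i = a_i*p_{i-1} + p_{i-2}, q_i = a_i*q_{i-1} + q_{i-2} with p_{-2}=0, p_{-1}=1, q_{-2}=1, q_{-1}=0:
  i=0: a_0=11, p_0 = 11*1 + 0 = 11, q_0 = 11*0 + 1 = 1.
  i=1: a_1=11, p_1 = 11*11 + 1 = 122, q_1 = 11*1 + 0 = 11.
  i=2: a_2=11, p_2 = 11*122 + 11 = 1353, q_2 = 11*11 + 1 = 122.
  i=3: a_3=3, p_3 = 3*1353 + 122 = 4181, q_3 = 3*122 + 11 = 377.
  i=4: a_4=7, p_4 = 7*4181 + 1353 = 30620, q_4 = 7*377 + 122 = 2761.
  i=5: a_5=8, p_5 = 8*30620 + 4181 = 249141, q_5 = 8*2761 + 377 = 22465.

11/1, 122/11, 1353/122, 4181/377, 30620/2761, 249141/22465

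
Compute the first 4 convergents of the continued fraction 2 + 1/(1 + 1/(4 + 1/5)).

Using the convergent recurrence p_i = a_i*p_{i-1} + p_{i-2}, q_i = a_i*q_{i-1} + q_{i-2} with p_{-2}=0, p_{-1}=1, q_{-2}=1, q_{-1}=0:
  i=0: a_0=2, p_0 = 2*1 + 0 = 2, q_0 = 2*0 + 1 = 1.
  i=1: a_1=1, p_1 = 1*2 + 1 = 3, q_1 = 1*1 + 0 = 1.
  i=2: a_2=4, p_2 = 4*3 + 2 = 14, q_2 = 4*1 + 1 = 5.
  i=3: a_3=5, p_3 = 5*14 + 3 = 73, q_3 = 5*5 + 1 = 26.

2/1, 3/1, 14/5, 73/26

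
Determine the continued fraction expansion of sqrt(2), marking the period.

[1; (2)]

Write x_i = (sqrt(2) + m_i)/d_i with (m_0, d_0) = (0, 1). a_0 = floor(sqrt(2)) = 1, since 1^2 = 1 <= 2 < 4 = 2^2.
Iterate m_{i+1} = d_i*a_i - m_i, d_{i+1} = (2 - m_{i+1}^2)/d_i, a_{i+1} = floor((a_0 + m_{i+1})/d_{i+1}):
  m_1 = 1*1 - 0 = 1, d_1 = (2 - 1^2)/1 = 1/1 = 1, a_1 = floor((1 + 1)/1) = 2.
  m_2 = 1*2 - 1 = 1, d_2 = (2 - 1^2)/1 = 1/1 = 1: (m_2, d_2) = (m_1, d_1) = (1, 1), so from here the quotient a_1 repeats; the period length is 1.
Hence the expansion of sqrt(2) is a_0 = 1 followed by the repeating block 2 (period 1).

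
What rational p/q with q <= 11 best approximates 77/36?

Expand x = 77/36 as a continued fraction with the Euclidean algorithm:
  77 = 2*36 + 5, so a_0 = 2.
  36 = 7*5 + 1, so a_1 = 7.
  5 = 5*1 + 0, so a_2 = 5.
so x = [2; 7, 5].
Convergents (p_i = a_i*p_{i-1} + p_{i-2}, q_i = a_i*q_{i-1} + q_{i-2} with p_{-2}=0, p_{-1}=1, q_{-2}=1, q_{-1}=0), until the denominator exceeds 11:
  i=0: a_0=2, p_0 = 2*1 + 0 = 2, q_0 = 2*0 + 1 = 1.
  i=1: a_1=7, p_1 = 7*2 + 1 = 15, q_1 = 7*1 + 0 = 7.
  i=2: a_2=5, p_2 = 5*15 + 2 = 77, q_2 = 5*7 + 1 = 36.
q_2 = 36 > 11, so the last convergent with denominator <= 11 is p_1/q_1 = 15/7.
The closest fraction with denominator <= 11 is either p_1/q_1 or the intermediate fraction (k*p_1 + p_0)/(k*q_1 + q_0) with the largest k >= 1 whose denominator stays <= 11; these approach x as k grows, and every other convergent or intermediate fraction in range is farther away.
Largest k: floor((11 - q_0)/q_1) = floor((11 - 1)/7) = 1.
That gives (1*15 + 2)/(1*7 + 1) = 17/8.
Compare the errors: |x - 15/7| = |77*7 - 15*36|/(36*7) = 1/252, and |x - 17/8| = |77*8 - 17*36|/(36*8) = 4/288.
Cross-multiplying, 1*288 = 288 < 1008 = 4*252, so 1/252 is smaller: the convergent 15/7 is closer to x than 17/8.

15/7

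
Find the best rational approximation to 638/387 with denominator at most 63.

Expand x = 638/387 as a continued fraction with the Euclidean algorithm:
  638 = 1*387 + 251, so a_0 = 1.
  387 = 1*251 + 136, so a_1 = 1.
  251 = 1*136 + 115, so a_2 = 1.
  136 = 1*115 + 21, so a_3 = 1.
  115 = 5*21 + 10, so a_4 = 5.
  21 = 2*10 + 1, so a_5 = 2.
  10 = 10*1 + 0, so a_6 = 10.
so x = [1; 1, 1, 1, 5, 2, 10].
Convergents (p_i = a_i*p_{i-1} + p_{i-2}, q_i = a_i*q_{i-1} + q_{i-2} with p_{-2}=0, p_{-1}=1, q_{-2}=1, q_{-1}=0), until the denominator exceeds 63:
  i=0: a_0=1, p_0 = 1*1 + 0 = 1, q_0 = 1*0 + 1 = 1.
  i=1: a_1=1, p_1 = 1*1 + 1 = 2, q_1 = 1*1 + 0 = 1.
  i=2: a_2=1, p_2 = 1*2 + 1 = 3, q_2 = 1*1 + 1 = 2.
  i=3: a_3=1, p_3 = 1*3 + 2 = 5, q_3 = 1*2 + 1 = 3.
  i=4: a_4=5, p_4 = 5*5 + 3 = 28, q_4 = 5*3 + 2 = 17.
  i=5: a_5=2, p_5 = 2*28 + 5 = 61, q_5 = 2*17 + 3 = 37.
  i=6: a_6=10, p_6 = 10*61 + 28 = 638, q_6 = 10*37 + 17 = 387.
q_6 = 387 > 63, so the last convergent with denominator <= 63 is p_5/q_5 = 61/37.
The closest fraction with denominator <= 63 is either p_5/q_5 or the intermediate fraction (k*p_5 + p_4)/(k*q_5 + q_4) with the largest k >= 1 whose denominator stays <= 63; these approach x as k grows, and every other convergent or intermediate fraction in range is farther away.
Largest k: floor((63 - q_4)/q_5) = floor((63 - 17)/37) = 1.
That gives (1*61 + 28)/(1*37 + 17) = 89/54.
Compare the errors: |x - 61/37| = |638*37 - 61*387|/(387*37) = 1/14319, and |x - 89/54| = |638*54 - 89*387|/(387*54) = 9/20898.
Cross-multiplying, 1*20898 = 20898 < 128871 = 9*14319, so 1/14319 is smaller: the convergent 61/37 is closer to x than 89/54.

61/37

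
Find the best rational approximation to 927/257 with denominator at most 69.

101/28

Expand x = 927/257 as a continued fraction with the Euclidean algorithm:
  927 = 3*257 + 156, so a_0 = 3.
  257 = 1*156 + 101, so a_1 = 1.
  156 = 1*101 + 55, so a_2 = 1.
  101 = 1*55 + 46, so a_3 = 1.
  55 = 1*46 + 9, so a_4 = 1.
  46 = 5*9 + 1, so a_5 = 5.
  9 = 9*1 + 0, so a_6 = 9.
so x = [3; 1, 1, 1, 1, 5, 9].
Convergents (p_i = a_i*p_{i-1} + p_{i-2}, q_i = a_i*q_{i-1} + q_{i-2} with p_{-2}=0, p_{-1}=1, q_{-2}=1, q_{-1}=0), until the denominator exceeds 69:
  i=0: a_0=3, p_0 = 3*1 + 0 = 3, q_0 = 3*0 + 1 = 1.
  i=1: a_1=1, p_1 = 1*3 + 1 = 4, q_1 = 1*1 + 0 = 1.
  i=2: a_2=1, p_2 = 1*4 + 3 = 7, q_2 = 1*1 + 1 = 2.
  i=3: a_3=1, p_3 = 1*7 + 4 = 11, q_3 = 1*2 + 1 = 3.
  i=4: a_4=1, p_4 = 1*11 + 7 = 18, q_4 = 1*3 + 2 = 5.
  i=5: a_5=5, p_5 = 5*18 + 11 = 101, q_5 = 5*5 + 3 = 28.
  i=6: a_6=9, p_6 = 9*101 + 18 = 927, q_6 = 9*28 + 5 = 257.
q_6 = 257 > 69, so the last convergent with denominator <= 69 is p_5/q_5 = 101/28.
The closest fraction with denominator <= 69 is either p_5/q_5 or the intermediate fraction (k*p_5 + p_4)/(k*q_5 + q_4) with the largest k >= 1 whose denominator stays <= 69; these approach x as k grows, and every other convergent or intermediate fraction in range is farther away.
Largest k: floor((69 - q_4)/q_5) = floor((69 - 5)/28) = 2.
That gives (2*101 + 18)/(2*28 + 5) = 220/61.
Compare the errors: |x - 101/28| = |927*28 - 101*257|/(257*28) = 1/7196, and |x - 220/61| = |927*61 - 220*257|/(257*61) = 7/15677.
Cross-multiplying, 1*15677 = 15677 < 50372 = 7*7196, so 1/7196 is smaller: the convergent 101/28 is closer to x than 220/61.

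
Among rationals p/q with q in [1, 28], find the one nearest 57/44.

35/27

Expand x = 57/44 as a continued fraction with the Euclidean algorithm:
  57 = 1*44 + 13, so a_0 = 1.
  44 = 3*13 + 5, so a_1 = 3.
  13 = 2*5 + 3, so a_2 = 2.
  5 = 1*3 + 2, so a_3 = 1.
  3 = 1*2 + 1, so a_4 = 1.
  2 = 2*1 + 0, so a_5 = 2.
so x = [1; 3, 2, 1, 1, 2].
Convergents (p_i = a_i*p_{i-1} + p_{i-2}, q_i = a_i*q_{i-1} + q_{i-2} with p_{-2}=0, p_{-1}=1, q_{-2}=1, q_{-1}=0), until the denominator exceeds 28:
  i=0: a_0=1, p_0 = 1*1 + 0 = 1, q_0 = 1*0 + 1 = 1.
  i=1: a_1=3, p_1 = 3*1 + 1 = 4, q_1 = 3*1 + 0 = 3.
  i=2: a_2=2, p_2 = 2*4 + 1 = 9, q_2 = 2*3 + 1 = 7.
  i=3: a_3=1, p_3 = 1*9 + 4 = 13, q_3 = 1*7 + 3 = 10.
  i=4: a_4=1, p_4 = 1*13 + 9 = 22, q_4 = 1*10 + 7 = 17.
  i=5: a_5=2, p_5 = 2*22 + 13 = 57, q_5 = 2*17 + 10 = 44.
q_5 = 44 > 28, so the last convergent with denominator <= 28 is p_4/q_4 = 22/17.
The closest fraction with denominator <= 28 is either p_4/q_4 or the intermediate fraction (k*p_4 + p_3)/(k*q_4 + q_3) with the largest k >= 1 whose denominator stays <= 28; these approach x as k grows, and every other convergent or intermediate fraction in range is farther away.
Largest k: floor((28 - q_3)/q_4) = floor((28 - 10)/17) = 1.
That gives (1*22 + 13)/(1*17 + 10) = 35/27.
Compare the errors: |x - 22/17| = |57*17 - 22*44|/(44*17) = 1/748, and |x - 35/27| = |57*27 - 35*44|/(44*27) = 1/1188.
Cross-multiplying, 1*748 = 748 < 1188 = 1*1188, so 1/1188 is smaller: the intermediate fraction 35/27 is closer to x than 22/17.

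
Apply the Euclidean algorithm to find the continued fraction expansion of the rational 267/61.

[4; 2, 1, 1, 1, 7]

Run the Euclidean algorithm on 267 and 61; the successive quotients are the partial quotients a_0, a_1, ... (each step inverts the fractional part left over by the previous one):
  267 = 4*61 + 23, so a_0 = 4.
  61 = 2*23 + 15, so a_1 = 2.
  23 = 1*15 + 8, so a_2 = 1.
  15 = 1*8 + 7, so a_3 = 1.
  8 = 1*7 + 1, so a_4 = 1.
  7 = 7*1 + 0, so a_5 = 7.
The remainder reaches 0 after 6 divisions, so the expansion has 6 partial quotients, read off in order.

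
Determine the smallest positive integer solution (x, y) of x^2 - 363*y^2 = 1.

First expand sqrt(363) as a continued fraction. With x_i = (sqrt(363) + m_i)/d_i and (m_0, d_0) = (0, 1): a_0 = floor(sqrt(363)) = 19, since 19^2 = 361 <= 363 < 400 = 20^2.
Iterate m_{i+1} = d_i*a_i - m_i, d_{i+1} = (363 - m_{i+1}^2)/d_i, a_{i+1} = floor((a_0 + m_{i+1})/d_{i+1}):
  m_1 = 1*19 - 0 = 19, d_1 = (363 - 19^2)/1 = 2/1 = 2, a_1 = floor((19 + 19)/2) = 19.
  m_2 = 2*19 - 19 = 19, d_2 = (363 - 19^2)/2 = 2/2 = 1, a_2 = floor((19 + 19)/1) = 38.
  m_3 = 1*38 - 19 = 19, d_3 = (363 - 19^2)/1 = 2/1 = 2: (m_3, d_3) = (m_1, d_1) = (19, 2), so from here the quotients repeat a_1, a_2; the period length is 2.
So sqrt(363) = [19; (19, 38)] with period length k = 2.
k is even, so the fundamental solution of x^2 - 363y^2 = 1 is (p_{k-1}, q_{k-1}) = (p_1, q_1); compute convergents through index 1.
Convergents (p_i = a_i*p_{i-1} + p_{i-2}, q_i = a_i*q_{i-1} + q_{i-2} with p_{-2}=0, p_{-1}=1, q_{-2}=1, q_{-1}=0):
  i=0: a_0=19, p_0 = 19*1 + 0 = 19, q_0 = 19*0 + 1 = 1.
  i=1: a_1=19, p_1 = 19*19 + 1 = 362, q_1 = 19*1 + 0 = 19.
Check: 362^2 - 363*19^2 = 131044 - 131043 = 1, so (x, y) = (362, 19) solves the equation, and by the theorem it is the least positive solution.

(x, y) = (362, 19)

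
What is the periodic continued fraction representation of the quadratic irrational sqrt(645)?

[25; (2, 1, 1, 12, 10, 12, 1, 1, 2, 50)]

Write x_i = (sqrt(645) + m_i)/d_i with (m_0, d_0) = (0, 1). a_0 = floor(sqrt(645)) = 25, since 25^2 = 625 <= 645 < 676 = 26^2.
Iterate m_{i+1} = d_i*a_i - m_i, d_{i+1} = (645 - m_{i+1}^2)/d_i, a_{i+1} = floor((a_0 + m_{i+1})/d_{i+1}):
  m_1 = 1*25 - 0 = 25, d_1 = (645 - 25^2)/1 = 20/1 = 20, a_1 = floor((25 + 25)/20) = 2.
  m_2 = 20*2 - 25 = 15, d_2 = (645 - 15^2)/20 = 420/20 = 21, a_2 = floor((25 + 15)/21) = 1.
  m_3 = 21*1 - 15 = 6, d_3 = (645 - 6^2)/21 = 609/21 = 29, a_3 = floor((25 + 6)/29) = 1.
  m_4 = 29*1 - 6 = 23, d_4 = (645 - 23^2)/29 = 116/29 = 4, a_4 = floor((25 + 23)/4) = 12.
  m_5 = 4*12 - 23 = 25, d_5 = (645 - 25^2)/4 = 20/4 = 5, a_5 = floor((25 + 25)/5) = 10.
  m_6 = 5*10 - 25 = 25, d_6 = (645 - 25^2)/5 = 20/5 = 4, a_6 = floor((25 + 25)/4) = 12.
  m_7 = 4*12 - 25 = 23, d_7 = (645 - 23^2)/4 = 116/4 = 29, a_7 = floor((25 + 23)/29) = 1.
  m_8 = 29*1 - 23 = 6, d_8 = (645 - 6^2)/29 = 609/29 = 21, a_8 = floor((25 + 6)/21) = 1.
  m_9 = 21*1 - 6 = 15, d_9 = (645 - 15^2)/21 = 420/21 = 20, a_9 = floor((25 + 15)/20) = 2.
  m_10 = 20*2 - 15 = 25, d_10 = (645 - 25^2)/20 = 20/20 = 1, a_10 = floor((25 + 25)/1) = 50.
  m_11 = 1*50 - 25 = 25, d_11 = (645 - 25^2)/1 = 20/1 = 20: (m_11, d_11) = (m_1, d_1) = (25, 20), so from here the quotients repeat a_1, ..., a_10; the period length is 10.
Hence the expansion of sqrt(645) is a_0 = 25 followed by the repeating block 2, 1, 1, 12, 10, 12, 1, 1, 2, 50 (period 10).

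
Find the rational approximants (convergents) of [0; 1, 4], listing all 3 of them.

0/1, 1/1, 4/5

Using the convergent recurrence p_i = a_i*p_{i-1} + p_{i-2}, q_i = a_i*q_{i-1} + q_{i-2} with p_{-2}=0, p_{-1}=1, q_{-2}=1, q_{-1}=0:
  i=0: a_0=0, p_0 = 0*1 + 0 = 0, q_0 = 0*0 + 1 = 1.
  i=1: a_1=1, p_1 = 1*0 + 1 = 1, q_1 = 1*1 + 0 = 1.
  i=2: a_2=4, p_2 = 4*1 + 0 = 4, q_2 = 4*1 + 1 = 5.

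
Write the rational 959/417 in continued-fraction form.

Run the Euclidean algorithm on 959 and 417; the successive quotients are the partial quotients a_0, a_1, ... (each step inverts the fractional part left over by the previous one):
  959 = 2*417 + 125, so a_0 = 2.
  417 = 3*125 + 42, so a_1 = 3.
  125 = 2*42 + 41, so a_2 = 2.
  42 = 1*41 + 1, so a_3 = 1.
  41 = 41*1 + 0, so a_4 = 41.
The remainder reaches 0 after 5 divisions, so the expansion has 5 partial quotients, read off in order.

[2; 3, 2, 1, 41]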